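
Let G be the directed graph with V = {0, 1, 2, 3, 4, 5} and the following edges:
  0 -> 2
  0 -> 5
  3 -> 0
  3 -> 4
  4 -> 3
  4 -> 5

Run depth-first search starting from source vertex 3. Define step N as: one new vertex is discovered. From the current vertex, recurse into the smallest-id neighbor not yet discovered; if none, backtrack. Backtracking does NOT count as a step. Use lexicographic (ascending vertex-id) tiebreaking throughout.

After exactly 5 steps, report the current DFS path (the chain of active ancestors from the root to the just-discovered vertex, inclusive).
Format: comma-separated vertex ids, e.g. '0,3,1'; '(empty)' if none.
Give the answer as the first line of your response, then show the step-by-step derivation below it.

3,4

step 1: discover 3; path=3; order=3
step 2: discover 0; path=3>0; order=3,0
step 3: discover 2; path=3>0>2; order=3,0,2
step 4: discover 5; path=3>0>5; order=3,0,2,5
step 5: discover 4; path=3>4; order=3,0,2,5,4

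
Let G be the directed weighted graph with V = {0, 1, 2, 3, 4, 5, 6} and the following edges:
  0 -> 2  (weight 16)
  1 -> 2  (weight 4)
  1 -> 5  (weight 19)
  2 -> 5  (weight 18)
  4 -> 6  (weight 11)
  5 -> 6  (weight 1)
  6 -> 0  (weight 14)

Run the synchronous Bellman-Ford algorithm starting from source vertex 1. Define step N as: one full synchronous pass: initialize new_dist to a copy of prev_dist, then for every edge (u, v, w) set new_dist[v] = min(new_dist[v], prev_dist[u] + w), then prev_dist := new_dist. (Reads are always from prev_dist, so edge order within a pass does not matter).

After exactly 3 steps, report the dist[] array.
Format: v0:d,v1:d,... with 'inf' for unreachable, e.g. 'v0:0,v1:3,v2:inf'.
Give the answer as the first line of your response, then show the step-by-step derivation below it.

v0:34,v1:0,v2:4,v3:inf,v4:inf,v5:19,v6:20

step 1: dist = v0:inf,v1:0,v2:4,v3:inf,v4:inf,v5:19,v6:inf
step 2: dist = v0:inf,v1:0,v2:4,v3:inf,v4:inf,v5:19,v6:20
step 3: dist = v0:34,v1:0,v2:4,v3:inf,v4:inf,v5:19,v6:20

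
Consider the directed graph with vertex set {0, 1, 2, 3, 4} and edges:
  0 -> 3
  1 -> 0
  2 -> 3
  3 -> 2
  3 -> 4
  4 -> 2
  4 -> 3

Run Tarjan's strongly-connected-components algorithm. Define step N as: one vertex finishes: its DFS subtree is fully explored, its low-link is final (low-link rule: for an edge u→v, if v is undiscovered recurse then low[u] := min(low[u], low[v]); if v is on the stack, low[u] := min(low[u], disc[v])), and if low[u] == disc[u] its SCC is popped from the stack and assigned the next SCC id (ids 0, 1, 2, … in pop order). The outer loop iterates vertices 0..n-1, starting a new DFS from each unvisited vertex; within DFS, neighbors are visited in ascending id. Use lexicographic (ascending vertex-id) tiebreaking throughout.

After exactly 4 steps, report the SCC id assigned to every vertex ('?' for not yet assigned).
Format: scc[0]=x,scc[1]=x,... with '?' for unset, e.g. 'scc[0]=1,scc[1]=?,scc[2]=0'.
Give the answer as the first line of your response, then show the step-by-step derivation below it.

scc[0]=1,scc[1]=?,scc[2]=0,scc[3]=0,scc[4]=0

step 1: low=(low[0]=0,low[1]=?,low[2]=1,low[3]=1,low[4]=?); scc=(scc[0]=?,scc[1]=?,scc[2]=?,scc[3]=?,scc[4]=?)
step 2: low=(low[0]=0,low[1]=?,low[2]=1,low[3]=1,low[4]=1); scc=(scc[0]=?,scc[1]=?,scc[2]=?,scc[3]=?,scc[4]=?)
step 3: low=(low[0]=0,low[1]=?,low[2]=1,low[3]=1,low[4]=1); scc=(scc[0]=?,scc[1]=?,scc[2]=0,scc[3]=0,scc[4]=0)
step 4: low=(low[0]=0,low[1]=?,low[2]=1,low[3]=1,low[4]=1); scc=(scc[0]=1,scc[1]=?,scc[2]=0,scc[3]=0,scc[4]=0)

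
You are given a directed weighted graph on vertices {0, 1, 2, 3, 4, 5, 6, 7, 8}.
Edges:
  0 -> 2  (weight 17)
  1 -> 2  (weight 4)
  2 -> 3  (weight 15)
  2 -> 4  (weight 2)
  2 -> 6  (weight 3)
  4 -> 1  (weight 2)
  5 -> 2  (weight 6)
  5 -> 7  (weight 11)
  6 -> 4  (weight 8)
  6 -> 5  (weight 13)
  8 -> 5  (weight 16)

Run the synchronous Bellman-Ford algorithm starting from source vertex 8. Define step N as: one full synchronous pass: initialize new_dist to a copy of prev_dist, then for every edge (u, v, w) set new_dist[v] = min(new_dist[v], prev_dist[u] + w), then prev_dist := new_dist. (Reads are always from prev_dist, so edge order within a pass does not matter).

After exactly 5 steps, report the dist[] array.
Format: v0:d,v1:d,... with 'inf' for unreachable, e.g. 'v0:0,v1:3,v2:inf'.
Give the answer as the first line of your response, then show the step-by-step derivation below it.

v0:inf,v1:26,v2:22,v3:37,v4:24,v5:16,v6:25,v7:27,v8:0

step 1: dist = v0:inf,v1:inf,v2:inf,v3:inf,v4:inf,v5:16,v6:inf,v7:inf,v8:0
step 2: dist = v0:inf,v1:inf,v2:22,v3:inf,v4:inf,v5:16,v6:inf,v7:27,v8:0
step 3: dist = v0:inf,v1:inf,v2:22,v3:37,v4:24,v5:16,v6:25,v7:27,v8:0
step 4: dist = v0:inf,v1:26,v2:22,v3:37,v4:24,v5:16,v6:25,v7:27,v8:0
step 5: dist = v0:inf,v1:26,v2:22,v3:37,v4:24,v5:16,v6:25,v7:27,v8:0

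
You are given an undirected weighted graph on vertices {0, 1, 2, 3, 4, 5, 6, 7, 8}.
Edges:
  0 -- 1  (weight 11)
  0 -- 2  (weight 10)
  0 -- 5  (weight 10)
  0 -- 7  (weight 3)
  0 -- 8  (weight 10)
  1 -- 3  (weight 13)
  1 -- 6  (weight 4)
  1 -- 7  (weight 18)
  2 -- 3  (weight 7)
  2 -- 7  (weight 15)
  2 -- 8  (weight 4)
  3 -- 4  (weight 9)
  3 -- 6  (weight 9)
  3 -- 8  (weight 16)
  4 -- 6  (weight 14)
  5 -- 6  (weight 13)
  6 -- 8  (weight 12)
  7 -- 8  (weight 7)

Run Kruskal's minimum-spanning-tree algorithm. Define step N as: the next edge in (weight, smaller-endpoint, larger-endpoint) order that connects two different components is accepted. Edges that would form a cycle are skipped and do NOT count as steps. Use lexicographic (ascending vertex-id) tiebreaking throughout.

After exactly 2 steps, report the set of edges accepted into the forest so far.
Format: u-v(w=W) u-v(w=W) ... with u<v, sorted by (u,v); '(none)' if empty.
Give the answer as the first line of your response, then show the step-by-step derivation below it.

0-7(w=3) 1-6(w=4)

step 1: add edge 0-7 (w=3); MST = {0-7(w=3)}
step 2: add edge 1-6 (w=4); MST = {0-7(w=3) 1-6(w=4)}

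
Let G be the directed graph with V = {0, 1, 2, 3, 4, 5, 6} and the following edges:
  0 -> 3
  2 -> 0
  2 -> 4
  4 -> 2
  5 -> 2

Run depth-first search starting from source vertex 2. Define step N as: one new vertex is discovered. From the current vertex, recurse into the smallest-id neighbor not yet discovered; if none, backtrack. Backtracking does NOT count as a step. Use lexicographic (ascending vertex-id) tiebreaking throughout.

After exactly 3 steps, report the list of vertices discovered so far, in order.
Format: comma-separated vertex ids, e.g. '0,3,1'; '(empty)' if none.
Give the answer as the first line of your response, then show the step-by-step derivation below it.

2,0,3

step 1: discover 2; path=2; order=2
step 2: discover 0; path=2>0; order=2,0
step 3: discover 3; path=2>0>3; order=2,0,3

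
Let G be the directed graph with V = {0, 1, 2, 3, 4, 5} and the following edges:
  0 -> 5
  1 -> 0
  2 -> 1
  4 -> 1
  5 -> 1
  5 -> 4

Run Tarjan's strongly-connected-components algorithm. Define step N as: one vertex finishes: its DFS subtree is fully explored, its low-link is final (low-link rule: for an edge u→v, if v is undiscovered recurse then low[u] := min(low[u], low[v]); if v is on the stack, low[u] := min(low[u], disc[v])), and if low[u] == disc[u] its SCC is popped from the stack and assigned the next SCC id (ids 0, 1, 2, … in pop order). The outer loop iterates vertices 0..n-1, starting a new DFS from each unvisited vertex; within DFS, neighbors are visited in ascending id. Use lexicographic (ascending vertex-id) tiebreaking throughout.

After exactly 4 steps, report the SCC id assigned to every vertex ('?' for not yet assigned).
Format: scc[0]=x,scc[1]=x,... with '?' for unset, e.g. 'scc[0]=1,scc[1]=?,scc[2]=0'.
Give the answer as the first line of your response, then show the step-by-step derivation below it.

scc[0]=0,scc[1]=0,scc[2]=?,scc[3]=?,scc[4]=0,scc[5]=0

step 1: low=(low[0]=0,low[1]=0,low[2]=?,low[3]=?,low[4]=?,low[5]=1); scc=(scc[0]=?,scc[1]=?,scc[2]=?,scc[3]=?,scc[4]=?,scc[5]=?)
step 2: low=(low[0]=0,low[1]=0,low[2]=?,low[3]=?,low[4]=2,low[5]=0); scc=(scc[0]=?,scc[1]=?,scc[2]=?,scc[3]=?,scc[4]=?,scc[5]=?)
step 3: low=(low[0]=0,low[1]=0,low[2]=?,low[3]=?,low[4]=2,low[5]=0); scc=(scc[0]=?,scc[1]=?,scc[2]=?,scc[3]=?,scc[4]=?,scc[5]=?)
step 4: low=(low[0]=0,low[1]=0,low[2]=?,low[3]=?,low[4]=2,low[5]=0); scc=(scc[0]=0,scc[1]=0,scc[2]=?,scc[3]=?,scc[4]=0,scc[5]=0)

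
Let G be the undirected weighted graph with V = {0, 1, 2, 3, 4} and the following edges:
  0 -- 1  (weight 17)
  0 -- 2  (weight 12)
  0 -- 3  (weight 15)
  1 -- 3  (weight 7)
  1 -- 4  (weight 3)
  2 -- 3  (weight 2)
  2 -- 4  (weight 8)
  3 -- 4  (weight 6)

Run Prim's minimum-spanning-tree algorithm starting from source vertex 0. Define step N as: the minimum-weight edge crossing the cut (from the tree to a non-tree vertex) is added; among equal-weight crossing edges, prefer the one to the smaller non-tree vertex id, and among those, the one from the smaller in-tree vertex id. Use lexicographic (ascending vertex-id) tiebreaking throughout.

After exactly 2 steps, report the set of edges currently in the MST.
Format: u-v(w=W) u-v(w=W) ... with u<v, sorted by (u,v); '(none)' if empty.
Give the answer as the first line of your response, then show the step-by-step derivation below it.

0-2(w=12) 2-3(w=2)

step 1: add edge 0-2 (w=12); MST = {0-2(w=12)}
step 2: add edge 2-3 (w=2); MST = {0-2(w=12) 2-3(w=2)}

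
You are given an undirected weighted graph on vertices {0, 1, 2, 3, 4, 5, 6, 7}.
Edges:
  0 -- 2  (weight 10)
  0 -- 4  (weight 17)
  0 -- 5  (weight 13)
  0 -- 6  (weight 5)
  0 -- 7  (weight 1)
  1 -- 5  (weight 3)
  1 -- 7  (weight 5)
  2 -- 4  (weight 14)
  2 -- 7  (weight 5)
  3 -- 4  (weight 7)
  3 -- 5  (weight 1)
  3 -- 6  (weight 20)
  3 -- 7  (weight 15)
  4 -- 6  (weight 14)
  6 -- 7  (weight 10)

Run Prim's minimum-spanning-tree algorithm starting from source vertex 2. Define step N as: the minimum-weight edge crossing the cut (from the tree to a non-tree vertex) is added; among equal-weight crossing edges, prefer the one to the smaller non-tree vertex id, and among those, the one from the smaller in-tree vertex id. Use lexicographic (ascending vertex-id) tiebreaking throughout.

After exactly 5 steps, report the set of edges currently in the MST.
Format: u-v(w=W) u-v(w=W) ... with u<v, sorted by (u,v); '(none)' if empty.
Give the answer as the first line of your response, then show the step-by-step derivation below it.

0-7(w=1) 1-5(w=3) 1-7(w=5) 2-7(w=5) 3-5(w=1)

step 1: add edge 2-7 (w=5); MST = {2-7(w=5)}
step 2: add edge 0-7 (w=1); MST = {0-7(w=1) 2-7(w=5)}
step 3: add edge 1-7 (w=5); MST = {0-7(w=1) 1-7(w=5) 2-7(w=5)}
step 4: add edge 1-5 (w=3); MST = {0-7(w=1) 1-5(w=3) 1-7(w=5) 2-7(w=5)}
step 5: add edge 3-5 (w=1); MST = {0-7(w=1) 1-5(w=3) 1-7(w=5) 2-7(w=5) 3-5(w=1)}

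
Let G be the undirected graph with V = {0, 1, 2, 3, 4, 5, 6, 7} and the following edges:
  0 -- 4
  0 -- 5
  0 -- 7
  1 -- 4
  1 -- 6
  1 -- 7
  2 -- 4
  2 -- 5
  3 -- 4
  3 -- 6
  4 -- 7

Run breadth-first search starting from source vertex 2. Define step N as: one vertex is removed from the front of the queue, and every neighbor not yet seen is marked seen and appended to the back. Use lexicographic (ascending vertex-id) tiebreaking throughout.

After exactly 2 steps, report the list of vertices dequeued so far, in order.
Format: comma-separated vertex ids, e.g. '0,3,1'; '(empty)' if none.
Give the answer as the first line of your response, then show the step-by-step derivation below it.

2,4

step 1: dequeue 2; queue=[4,5]; order=2
step 2: dequeue 4; queue=[5,0,1,3,7]; order=2,4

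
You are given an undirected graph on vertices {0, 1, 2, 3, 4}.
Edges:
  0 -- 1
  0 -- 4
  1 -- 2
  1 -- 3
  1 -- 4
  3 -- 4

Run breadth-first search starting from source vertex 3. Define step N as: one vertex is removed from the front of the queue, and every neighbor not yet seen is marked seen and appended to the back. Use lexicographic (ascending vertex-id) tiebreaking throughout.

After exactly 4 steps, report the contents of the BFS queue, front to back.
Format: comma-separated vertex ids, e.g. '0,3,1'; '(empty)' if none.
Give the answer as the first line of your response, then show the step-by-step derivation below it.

2

step 1: dequeue 3; queue=[1,4]; order=3
step 2: dequeue 1; queue=[4,0,2]; order=3,1
step 3: dequeue 4; queue=[0,2]; order=3,1,4
step 4: dequeue 0; queue=[2]; order=3,1,4,0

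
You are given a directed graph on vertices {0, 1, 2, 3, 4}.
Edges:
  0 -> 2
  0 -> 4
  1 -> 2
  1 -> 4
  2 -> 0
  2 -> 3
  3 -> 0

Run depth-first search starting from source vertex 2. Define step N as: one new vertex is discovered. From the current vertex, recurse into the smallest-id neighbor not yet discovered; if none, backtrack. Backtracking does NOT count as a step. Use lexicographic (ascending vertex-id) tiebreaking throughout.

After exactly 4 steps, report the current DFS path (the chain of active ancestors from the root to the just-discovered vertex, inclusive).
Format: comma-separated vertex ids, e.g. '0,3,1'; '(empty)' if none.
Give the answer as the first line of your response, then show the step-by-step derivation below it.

2,3

step 1: discover 2; path=2; order=2
step 2: discover 0; path=2>0; order=2,0
step 3: discover 4; path=2>0>4; order=2,0,4
step 4: discover 3; path=2>3; order=2,0,4,3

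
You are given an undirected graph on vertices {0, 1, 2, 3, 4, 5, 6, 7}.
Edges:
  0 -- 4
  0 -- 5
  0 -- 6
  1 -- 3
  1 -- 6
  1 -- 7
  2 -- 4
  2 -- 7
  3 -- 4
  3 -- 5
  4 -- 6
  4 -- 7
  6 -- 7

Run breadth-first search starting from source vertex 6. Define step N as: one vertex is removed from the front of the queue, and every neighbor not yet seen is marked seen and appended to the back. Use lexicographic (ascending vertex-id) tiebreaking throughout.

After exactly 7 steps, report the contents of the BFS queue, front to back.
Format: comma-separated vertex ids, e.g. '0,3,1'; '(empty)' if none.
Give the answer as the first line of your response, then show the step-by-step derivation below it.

2

step 1: dequeue 6; queue=[0,1,4,7]; order=6
step 2: dequeue 0; queue=[1,4,7,5]; order=6,0
step 3: dequeue 1; queue=[4,7,5,3]; order=6,0,1
step 4: dequeue 4; queue=[7,5,3,2]; order=6,0,1,4
step 5: dequeue 7; queue=[5,3,2]; order=6,0,1,4,7
step 6: dequeue 5; queue=[3,2]; order=6,0,1,4,7,5
step 7: dequeue 3; queue=[2]; order=6,0,1,4,7,5,3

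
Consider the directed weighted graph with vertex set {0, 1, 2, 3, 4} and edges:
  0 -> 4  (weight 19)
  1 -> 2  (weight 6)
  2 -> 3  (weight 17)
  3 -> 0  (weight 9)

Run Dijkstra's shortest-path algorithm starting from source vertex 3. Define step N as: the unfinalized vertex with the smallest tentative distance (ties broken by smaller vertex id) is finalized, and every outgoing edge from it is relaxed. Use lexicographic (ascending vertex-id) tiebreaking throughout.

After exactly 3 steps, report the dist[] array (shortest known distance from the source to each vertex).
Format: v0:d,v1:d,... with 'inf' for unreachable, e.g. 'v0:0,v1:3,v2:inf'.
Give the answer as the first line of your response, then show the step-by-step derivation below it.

v0:9,v1:inf,v2:inf,v3:0,v4:28

step 1: dist = v0:9,v1:inf,v2:inf,v3:0,v4:inf
step 2: dist = v0:9,v1:inf,v2:inf,v3:0,v4:28
step 3: dist = v0:9,v1:inf,v2:inf,v3:0,v4:28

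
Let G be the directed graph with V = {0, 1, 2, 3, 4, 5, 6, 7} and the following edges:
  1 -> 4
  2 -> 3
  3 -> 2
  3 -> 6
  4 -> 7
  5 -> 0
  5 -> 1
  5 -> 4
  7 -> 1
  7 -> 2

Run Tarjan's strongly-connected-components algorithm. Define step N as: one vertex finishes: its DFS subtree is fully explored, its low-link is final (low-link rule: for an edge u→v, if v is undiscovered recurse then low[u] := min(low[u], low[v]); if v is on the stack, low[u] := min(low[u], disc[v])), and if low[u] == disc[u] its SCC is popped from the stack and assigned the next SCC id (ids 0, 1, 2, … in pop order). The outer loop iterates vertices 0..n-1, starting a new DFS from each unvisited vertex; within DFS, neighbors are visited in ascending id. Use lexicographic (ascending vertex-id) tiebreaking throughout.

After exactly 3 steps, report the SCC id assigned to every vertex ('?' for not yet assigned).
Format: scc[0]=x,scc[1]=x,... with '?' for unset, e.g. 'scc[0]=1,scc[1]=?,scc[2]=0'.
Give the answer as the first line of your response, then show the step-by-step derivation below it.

scc[0]=0,scc[1]=?,scc[2]=?,scc[3]=?,scc[4]=?,scc[5]=?,scc[6]=1,scc[7]=?

step 1: low=(low[0]=0,low[1]=?,low[2]=?,low[3]=?,low[4]=?,low[5]=?,low[6]=?,low[7]=?); scc=(scc[0]=0,scc[1]=?,scc[2]=?,scc[3]=?,scc[4]=?,scc[5]=?,scc[6]=?,scc[7]=?)
step 2: low=(low[0]=0,low[1]=1,low[2]=4,low[3]=4,low[4]=2,low[5]=?,low[6]=6,low[7]=1); scc=(scc[0]=0,scc[1]=?,scc[2]=?,scc[3]=?,scc[4]=?,scc[5]=?,scc[6]=1,scc[7]=?)
step 3: low=(low[0]=0,low[1]=1,low[2]=4,low[3]=4,low[4]=2,low[5]=?,low[6]=6,low[7]=1); scc=(scc[0]=0,scc[1]=?,scc[2]=?,scc[3]=?,scc[4]=?,scc[5]=?,scc[6]=1,scc[7]=?)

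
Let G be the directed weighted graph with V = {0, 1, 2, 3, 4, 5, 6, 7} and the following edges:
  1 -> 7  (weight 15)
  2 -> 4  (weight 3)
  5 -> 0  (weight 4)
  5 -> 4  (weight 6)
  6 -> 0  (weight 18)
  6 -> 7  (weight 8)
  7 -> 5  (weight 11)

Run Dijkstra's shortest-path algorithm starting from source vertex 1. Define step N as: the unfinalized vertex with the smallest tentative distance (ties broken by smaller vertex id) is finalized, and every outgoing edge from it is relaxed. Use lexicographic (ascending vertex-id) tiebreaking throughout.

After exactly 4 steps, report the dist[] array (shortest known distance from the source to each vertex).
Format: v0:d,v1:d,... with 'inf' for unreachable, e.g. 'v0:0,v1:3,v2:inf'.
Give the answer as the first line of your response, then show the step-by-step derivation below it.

v0:30,v1:0,v2:inf,v3:inf,v4:32,v5:26,v6:inf,v7:15

step 1: dist = v0:inf,v1:0,v2:inf,v3:inf,v4:inf,v5:inf,v6:inf,v7:15
step 2: dist = v0:inf,v1:0,v2:inf,v3:inf,v4:inf,v5:26,v6:inf,v7:15
step 3: dist = v0:30,v1:0,v2:inf,v3:inf,v4:32,v5:26,v6:inf,v7:15
step 4: dist = v0:30,v1:0,v2:inf,v3:inf,v4:32,v5:26,v6:inf,v7:15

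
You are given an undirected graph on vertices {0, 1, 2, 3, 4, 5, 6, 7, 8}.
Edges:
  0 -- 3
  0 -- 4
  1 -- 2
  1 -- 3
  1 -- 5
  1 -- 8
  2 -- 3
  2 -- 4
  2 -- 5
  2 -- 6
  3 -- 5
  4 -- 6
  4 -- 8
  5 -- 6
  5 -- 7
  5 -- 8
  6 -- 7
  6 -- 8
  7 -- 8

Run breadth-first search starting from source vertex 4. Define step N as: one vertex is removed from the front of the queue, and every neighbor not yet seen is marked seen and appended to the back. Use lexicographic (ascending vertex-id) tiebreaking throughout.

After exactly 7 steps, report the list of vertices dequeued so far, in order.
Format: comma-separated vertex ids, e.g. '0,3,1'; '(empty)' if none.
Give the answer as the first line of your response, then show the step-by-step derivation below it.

4,0,2,6,8,3,1

step 1: dequeue 4; queue=[0,2,6,8]; order=4
step 2: dequeue 0; queue=[2,6,8,3]; order=4,0
step 3: dequeue 2; queue=[6,8,3,1,5]; order=4,0,2
step 4: dequeue 6; queue=[8,3,1,5,7]; order=4,0,2,6
step 5: dequeue 8; queue=[3,1,5,7]; order=4,0,2,6,8
step 6: dequeue 3; queue=[1,5,7]; order=4,0,2,6,8,3
step 7: dequeue 1; queue=[5,7]; order=4,0,2,6,8,3,1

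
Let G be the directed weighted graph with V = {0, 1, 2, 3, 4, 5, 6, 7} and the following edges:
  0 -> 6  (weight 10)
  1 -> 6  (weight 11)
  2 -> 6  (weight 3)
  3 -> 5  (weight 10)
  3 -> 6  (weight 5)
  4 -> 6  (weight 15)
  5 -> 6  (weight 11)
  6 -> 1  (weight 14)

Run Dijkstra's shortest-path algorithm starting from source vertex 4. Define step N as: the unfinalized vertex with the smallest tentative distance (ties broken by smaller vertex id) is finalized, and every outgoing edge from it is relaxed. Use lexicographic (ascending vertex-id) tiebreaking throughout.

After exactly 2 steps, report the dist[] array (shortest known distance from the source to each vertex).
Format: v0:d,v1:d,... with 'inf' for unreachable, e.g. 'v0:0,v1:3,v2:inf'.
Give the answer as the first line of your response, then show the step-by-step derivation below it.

v0:inf,v1:29,v2:inf,v3:inf,v4:0,v5:inf,v6:15,v7:inf

step 1: dist = v0:inf,v1:inf,v2:inf,v3:inf,v4:0,v5:inf,v6:15,v7:inf
step 2: dist = v0:inf,v1:29,v2:inf,v3:inf,v4:0,v5:inf,v6:15,v7:inf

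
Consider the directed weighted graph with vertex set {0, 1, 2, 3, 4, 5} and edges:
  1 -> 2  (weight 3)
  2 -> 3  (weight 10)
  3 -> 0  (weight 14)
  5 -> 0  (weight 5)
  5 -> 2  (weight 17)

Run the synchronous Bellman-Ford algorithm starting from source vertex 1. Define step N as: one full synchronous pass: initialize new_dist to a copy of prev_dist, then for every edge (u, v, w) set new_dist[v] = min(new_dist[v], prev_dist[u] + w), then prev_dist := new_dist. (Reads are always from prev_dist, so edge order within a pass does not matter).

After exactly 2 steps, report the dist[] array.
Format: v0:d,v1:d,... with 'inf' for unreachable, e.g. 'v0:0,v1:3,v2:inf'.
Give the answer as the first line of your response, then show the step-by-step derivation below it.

v0:inf,v1:0,v2:3,v3:13,v4:inf,v5:inf

step 1: dist = v0:inf,v1:0,v2:3,v3:inf,v4:inf,v5:inf
step 2: dist = v0:inf,v1:0,v2:3,v3:13,v4:inf,v5:inf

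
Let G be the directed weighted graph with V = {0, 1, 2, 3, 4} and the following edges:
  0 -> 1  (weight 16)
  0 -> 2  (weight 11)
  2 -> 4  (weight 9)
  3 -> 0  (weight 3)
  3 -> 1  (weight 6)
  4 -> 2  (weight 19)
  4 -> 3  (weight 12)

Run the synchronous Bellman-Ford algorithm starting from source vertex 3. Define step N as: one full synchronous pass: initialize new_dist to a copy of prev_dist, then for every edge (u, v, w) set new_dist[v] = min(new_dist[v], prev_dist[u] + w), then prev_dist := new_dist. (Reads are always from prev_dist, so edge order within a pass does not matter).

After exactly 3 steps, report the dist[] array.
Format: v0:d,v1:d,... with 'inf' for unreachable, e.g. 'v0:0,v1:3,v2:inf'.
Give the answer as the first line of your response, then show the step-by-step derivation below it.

v0:3,v1:6,v2:14,v3:0,v4:23

step 1: dist = v0:3,v1:6,v2:inf,v3:0,v4:inf
step 2: dist = v0:3,v1:6,v2:14,v3:0,v4:inf
step 3: dist = v0:3,v1:6,v2:14,v3:0,v4:23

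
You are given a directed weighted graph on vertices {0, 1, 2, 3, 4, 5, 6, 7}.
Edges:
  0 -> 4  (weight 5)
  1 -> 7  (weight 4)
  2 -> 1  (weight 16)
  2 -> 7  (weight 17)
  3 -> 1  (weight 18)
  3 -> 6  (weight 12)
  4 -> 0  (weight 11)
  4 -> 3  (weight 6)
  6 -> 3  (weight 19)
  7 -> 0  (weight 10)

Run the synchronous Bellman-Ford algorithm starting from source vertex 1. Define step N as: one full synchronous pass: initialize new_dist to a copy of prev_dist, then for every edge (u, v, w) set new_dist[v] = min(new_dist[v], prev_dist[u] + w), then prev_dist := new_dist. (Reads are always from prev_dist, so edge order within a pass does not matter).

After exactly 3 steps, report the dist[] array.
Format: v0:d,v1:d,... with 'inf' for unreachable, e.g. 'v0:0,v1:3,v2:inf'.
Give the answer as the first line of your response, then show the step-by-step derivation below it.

v0:14,v1:0,v2:inf,v3:inf,v4:19,v5:inf,v6:inf,v7:4

step 1: dist = v0:inf,v1:0,v2:inf,v3:inf,v4:inf,v5:inf,v6:inf,v7:4
step 2: dist = v0:14,v1:0,v2:inf,v3:inf,v4:inf,v5:inf,v6:inf,v7:4
step 3: dist = v0:14,v1:0,v2:inf,v3:inf,v4:19,v5:inf,v6:inf,v7:4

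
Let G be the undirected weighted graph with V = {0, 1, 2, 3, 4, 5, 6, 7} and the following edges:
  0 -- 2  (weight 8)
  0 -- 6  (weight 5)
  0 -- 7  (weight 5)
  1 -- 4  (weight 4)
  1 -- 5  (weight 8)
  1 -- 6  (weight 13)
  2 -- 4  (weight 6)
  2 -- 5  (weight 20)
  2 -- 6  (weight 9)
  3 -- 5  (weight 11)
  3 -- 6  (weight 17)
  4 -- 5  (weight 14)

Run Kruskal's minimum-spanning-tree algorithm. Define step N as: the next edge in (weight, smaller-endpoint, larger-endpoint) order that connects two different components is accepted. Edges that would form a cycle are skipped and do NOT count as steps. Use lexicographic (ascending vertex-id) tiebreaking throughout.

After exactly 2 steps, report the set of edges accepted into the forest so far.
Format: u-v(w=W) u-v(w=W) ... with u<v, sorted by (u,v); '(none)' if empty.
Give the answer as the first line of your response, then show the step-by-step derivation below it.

0-6(w=5) 1-4(w=4)

step 1: add edge 1-4 (w=4); MST = {1-4(w=4)}
step 2: add edge 0-6 (w=5); MST = {0-6(w=5) 1-4(w=4)}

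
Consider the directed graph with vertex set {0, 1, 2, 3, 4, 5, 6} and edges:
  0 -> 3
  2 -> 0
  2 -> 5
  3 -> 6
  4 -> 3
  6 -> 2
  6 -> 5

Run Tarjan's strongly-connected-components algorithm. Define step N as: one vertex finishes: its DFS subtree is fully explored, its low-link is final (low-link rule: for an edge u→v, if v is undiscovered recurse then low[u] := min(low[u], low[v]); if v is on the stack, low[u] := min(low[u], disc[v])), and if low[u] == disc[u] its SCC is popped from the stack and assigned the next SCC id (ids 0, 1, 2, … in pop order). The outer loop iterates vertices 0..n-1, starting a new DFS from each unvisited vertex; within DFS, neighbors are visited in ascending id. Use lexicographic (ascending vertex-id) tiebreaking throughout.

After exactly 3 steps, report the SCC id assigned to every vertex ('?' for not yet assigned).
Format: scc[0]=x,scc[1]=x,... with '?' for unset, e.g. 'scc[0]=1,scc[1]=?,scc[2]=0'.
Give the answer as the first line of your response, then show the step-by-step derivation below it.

scc[0]=?,scc[1]=?,scc[2]=?,scc[3]=?,scc[4]=?,scc[5]=0,scc[6]=?

step 1: low=(low[0]=0,low[1]=?,low[2]=0,low[3]=1,low[4]=?,low[5]=4,low[6]=2); scc=(scc[0]=?,scc[1]=?,scc[2]=?,scc[3]=?,scc[4]=?,scc[5]=0,scc[6]=?)
step 2: low=(low[0]=0,low[1]=?,low[2]=0,low[3]=1,low[4]=?,low[5]=4,low[6]=2); scc=(scc[0]=?,scc[1]=?,scc[2]=?,scc[3]=?,scc[4]=?,scc[5]=0,scc[6]=?)
step 3: low=(low[0]=0,low[1]=?,low[2]=0,low[3]=1,low[4]=?,low[5]=4,low[6]=0); scc=(scc[0]=?,scc[1]=?,scc[2]=?,scc[3]=?,scc[4]=?,scc[5]=0,scc[6]=?)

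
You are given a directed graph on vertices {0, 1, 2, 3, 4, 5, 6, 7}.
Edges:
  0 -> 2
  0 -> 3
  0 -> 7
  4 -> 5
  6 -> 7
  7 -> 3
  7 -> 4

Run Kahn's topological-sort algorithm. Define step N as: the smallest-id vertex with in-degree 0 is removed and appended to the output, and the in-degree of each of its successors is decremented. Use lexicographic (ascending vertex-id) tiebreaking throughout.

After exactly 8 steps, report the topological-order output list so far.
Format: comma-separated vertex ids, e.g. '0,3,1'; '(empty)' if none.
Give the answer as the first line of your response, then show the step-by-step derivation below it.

0,1,2,6,7,3,4,5

step 1: output 0; order=[0]; indeg=(0,0,0,1,1,1,0,1)
step 2: output 1; order=[0,1]; indeg=(0,0,0,1,1,1,0,1)
step 3: output 2; order=[0,1,2]; indeg=(0,0,0,1,1,1,0,1)
step 4: output 6; order=[0,1,2,6]; indeg=(0,0,0,1,1,1,0,0)
step 5: output 7; order=[0,1,2,6,7]; indeg=(0,0,0,0,0,1,0,0)
step 6: output 3; order=[0,1,2,6,7,3]; indeg=(0,0,0,0,0,1,0,0)
step 7: output 4; order=[0,1,2,6,7,3,4]; indeg=(0,0,0,0,0,0,0,0)
step 8: output 5; order=[0,1,2,6,7,3,4,5]; indeg=(0,0,0,0,0,0,0,0)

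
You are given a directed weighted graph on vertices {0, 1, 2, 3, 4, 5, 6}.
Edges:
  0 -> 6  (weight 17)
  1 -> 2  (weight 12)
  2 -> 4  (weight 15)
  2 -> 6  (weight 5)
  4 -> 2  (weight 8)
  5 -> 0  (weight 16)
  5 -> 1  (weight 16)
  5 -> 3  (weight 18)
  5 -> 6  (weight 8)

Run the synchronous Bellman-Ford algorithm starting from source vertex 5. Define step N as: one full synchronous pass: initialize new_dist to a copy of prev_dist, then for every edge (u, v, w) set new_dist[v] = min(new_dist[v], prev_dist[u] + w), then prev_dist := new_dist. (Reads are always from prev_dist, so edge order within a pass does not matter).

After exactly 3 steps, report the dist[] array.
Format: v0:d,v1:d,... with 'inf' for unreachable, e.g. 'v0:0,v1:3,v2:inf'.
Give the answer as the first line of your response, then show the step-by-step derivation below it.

v0:16,v1:16,v2:28,v3:18,v4:43,v5:0,v6:8

step 1: dist = v0:16,v1:16,v2:inf,v3:18,v4:inf,v5:0,v6:8
step 2: dist = v0:16,v1:16,v2:28,v3:18,v4:inf,v5:0,v6:8
step 3: dist = v0:16,v1:16,v2:28,v3:18,v4:43,v5:0,v6:8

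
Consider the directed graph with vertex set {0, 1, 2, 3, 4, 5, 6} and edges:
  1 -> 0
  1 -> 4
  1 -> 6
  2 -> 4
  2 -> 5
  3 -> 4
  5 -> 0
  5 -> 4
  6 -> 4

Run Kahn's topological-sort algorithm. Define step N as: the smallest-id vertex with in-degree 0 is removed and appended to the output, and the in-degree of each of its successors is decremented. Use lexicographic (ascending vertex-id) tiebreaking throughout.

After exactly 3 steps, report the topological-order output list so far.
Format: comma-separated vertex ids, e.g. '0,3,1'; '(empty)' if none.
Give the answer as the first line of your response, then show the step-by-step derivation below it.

1,2,3

step 1: output 1; order=[1]; indeg=(1,0,0,0,4,1,0)
step 2: output 2; order=[1,2]; indeg=(1,0,0,0,3,0,0)
step 3: output 3; order=[1,2,3]; indeg=(1,0,0,0,2,0,0)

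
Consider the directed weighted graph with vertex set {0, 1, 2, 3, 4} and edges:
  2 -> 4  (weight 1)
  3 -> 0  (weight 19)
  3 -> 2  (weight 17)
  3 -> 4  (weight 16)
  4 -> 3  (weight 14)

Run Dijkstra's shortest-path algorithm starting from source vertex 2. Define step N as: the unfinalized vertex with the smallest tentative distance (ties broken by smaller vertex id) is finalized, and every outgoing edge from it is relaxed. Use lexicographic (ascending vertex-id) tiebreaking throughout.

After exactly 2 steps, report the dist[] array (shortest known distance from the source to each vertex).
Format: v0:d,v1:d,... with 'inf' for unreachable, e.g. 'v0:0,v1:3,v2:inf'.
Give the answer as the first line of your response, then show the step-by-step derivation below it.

v0:inf,v1:inf,v2:0,v3:15,v4:1

step 1: dist = v0:inf,v1:inf,v2:0,v3:inf,v4:1
step 2: dist = v0:inf,v1:inf,v2:0,v3:15,v4:1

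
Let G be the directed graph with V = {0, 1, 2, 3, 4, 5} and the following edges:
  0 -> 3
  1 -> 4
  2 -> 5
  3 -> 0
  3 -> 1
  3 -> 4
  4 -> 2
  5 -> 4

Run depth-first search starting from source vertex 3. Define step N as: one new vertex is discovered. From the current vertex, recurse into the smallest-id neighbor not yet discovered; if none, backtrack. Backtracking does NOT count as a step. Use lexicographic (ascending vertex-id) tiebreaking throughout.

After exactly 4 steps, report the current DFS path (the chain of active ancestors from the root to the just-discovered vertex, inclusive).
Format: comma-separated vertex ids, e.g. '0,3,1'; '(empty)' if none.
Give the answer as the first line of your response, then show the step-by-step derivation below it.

3,1,4

step 1: discover 3; path=3; order=3
step 2: discover 0; path=3>0; order=3,0
step 3: discover 1; path=3>1; order=3,0,1
step 4: discover 4; path=3>1>4; order=3,0,1,4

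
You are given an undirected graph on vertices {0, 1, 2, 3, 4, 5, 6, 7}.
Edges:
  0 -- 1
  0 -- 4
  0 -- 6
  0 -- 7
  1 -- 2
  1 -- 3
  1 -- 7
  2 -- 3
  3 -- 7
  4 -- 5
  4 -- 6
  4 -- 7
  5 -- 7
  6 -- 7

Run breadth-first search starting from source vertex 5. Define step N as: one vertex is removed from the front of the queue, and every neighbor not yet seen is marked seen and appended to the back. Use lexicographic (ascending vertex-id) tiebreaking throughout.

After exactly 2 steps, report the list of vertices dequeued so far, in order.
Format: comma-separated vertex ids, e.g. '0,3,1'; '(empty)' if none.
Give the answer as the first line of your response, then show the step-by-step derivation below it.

5,4

step 1: dequeue 5; queue=[4,7]; order=5
step 2: dequeue 4; queue=[7,0,6]; order=5,4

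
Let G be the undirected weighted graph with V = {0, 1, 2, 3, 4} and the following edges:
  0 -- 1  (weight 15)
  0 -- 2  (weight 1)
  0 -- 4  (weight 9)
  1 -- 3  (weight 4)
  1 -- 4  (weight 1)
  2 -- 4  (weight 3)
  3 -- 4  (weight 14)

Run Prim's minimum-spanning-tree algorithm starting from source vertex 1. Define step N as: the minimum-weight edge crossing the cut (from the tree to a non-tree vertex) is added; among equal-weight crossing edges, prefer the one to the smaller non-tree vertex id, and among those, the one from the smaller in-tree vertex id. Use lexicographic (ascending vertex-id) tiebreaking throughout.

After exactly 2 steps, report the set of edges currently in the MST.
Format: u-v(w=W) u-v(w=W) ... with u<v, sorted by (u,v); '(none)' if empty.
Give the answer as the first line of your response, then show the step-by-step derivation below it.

1-4(w=1) 2-4(w=3)

step 1: add edge 1-4 (w=1); MST = {1-4(w=1)}
step 2: add edge 2-4 (w=3); MST = {1-4(w=1) 2-4(w=3)}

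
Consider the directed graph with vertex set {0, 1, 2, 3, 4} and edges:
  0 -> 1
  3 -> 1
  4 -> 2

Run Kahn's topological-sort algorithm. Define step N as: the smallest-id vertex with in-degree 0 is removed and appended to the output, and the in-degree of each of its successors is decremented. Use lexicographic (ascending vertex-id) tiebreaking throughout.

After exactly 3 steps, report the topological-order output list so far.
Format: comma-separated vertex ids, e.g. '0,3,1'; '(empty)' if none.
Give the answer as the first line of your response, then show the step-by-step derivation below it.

0,3,1

step 1: output 0; order=[0]; indeg=(0,1,1,0,0)
step 2: output 3; order=[0,3]; indeg=(0,0,1,0,0)
step 3: output 1; order=[0,3,1]; indeg=(0,0,1,0,0)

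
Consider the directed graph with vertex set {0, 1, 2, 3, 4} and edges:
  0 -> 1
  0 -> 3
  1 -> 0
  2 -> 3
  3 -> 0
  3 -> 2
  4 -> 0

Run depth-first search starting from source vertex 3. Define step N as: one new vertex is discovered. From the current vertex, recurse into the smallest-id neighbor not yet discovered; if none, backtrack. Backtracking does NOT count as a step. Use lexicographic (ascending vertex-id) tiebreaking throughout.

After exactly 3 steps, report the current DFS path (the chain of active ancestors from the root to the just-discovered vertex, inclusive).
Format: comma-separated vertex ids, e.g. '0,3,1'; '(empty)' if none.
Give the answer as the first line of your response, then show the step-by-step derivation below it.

3,0,1

step 1: discover 3; path=3; order=3
step 2: discover 0; path=3>0; order=3,0
step 3: discover 1; path=3>0>1; order=3,0,1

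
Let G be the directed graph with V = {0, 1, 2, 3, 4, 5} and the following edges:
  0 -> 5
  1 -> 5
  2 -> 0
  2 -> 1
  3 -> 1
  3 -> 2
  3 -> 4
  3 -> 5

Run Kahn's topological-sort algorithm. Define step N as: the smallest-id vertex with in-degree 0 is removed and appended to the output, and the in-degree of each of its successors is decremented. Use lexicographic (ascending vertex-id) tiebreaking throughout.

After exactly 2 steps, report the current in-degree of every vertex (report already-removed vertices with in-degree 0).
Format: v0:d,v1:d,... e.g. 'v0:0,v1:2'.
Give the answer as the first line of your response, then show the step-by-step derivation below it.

v0:0,v1:0,v2:0,v3:0,v4:0,v5:2

step 1: output 3; order=[3]; indeg=(1,1,0,0,0,2)
step 2: output 2; order=[3,2]; indeg=(0,0,0,0,0,2)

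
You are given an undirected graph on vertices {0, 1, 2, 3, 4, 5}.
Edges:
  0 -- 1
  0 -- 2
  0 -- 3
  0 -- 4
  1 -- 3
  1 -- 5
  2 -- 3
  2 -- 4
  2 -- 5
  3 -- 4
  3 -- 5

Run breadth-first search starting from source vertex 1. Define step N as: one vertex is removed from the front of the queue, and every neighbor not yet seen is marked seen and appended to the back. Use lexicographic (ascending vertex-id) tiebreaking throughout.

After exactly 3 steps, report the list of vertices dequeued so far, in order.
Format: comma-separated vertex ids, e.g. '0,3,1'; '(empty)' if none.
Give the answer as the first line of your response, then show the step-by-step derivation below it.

1,0,3

step 1: dequeue 1; queue=[0,3,5]; order=1
step 2: dequeue 0; queue=[3,5,2,4]; order=1,0
step 3: dequeue 3; queue=[5,2,4]; order=1,0,3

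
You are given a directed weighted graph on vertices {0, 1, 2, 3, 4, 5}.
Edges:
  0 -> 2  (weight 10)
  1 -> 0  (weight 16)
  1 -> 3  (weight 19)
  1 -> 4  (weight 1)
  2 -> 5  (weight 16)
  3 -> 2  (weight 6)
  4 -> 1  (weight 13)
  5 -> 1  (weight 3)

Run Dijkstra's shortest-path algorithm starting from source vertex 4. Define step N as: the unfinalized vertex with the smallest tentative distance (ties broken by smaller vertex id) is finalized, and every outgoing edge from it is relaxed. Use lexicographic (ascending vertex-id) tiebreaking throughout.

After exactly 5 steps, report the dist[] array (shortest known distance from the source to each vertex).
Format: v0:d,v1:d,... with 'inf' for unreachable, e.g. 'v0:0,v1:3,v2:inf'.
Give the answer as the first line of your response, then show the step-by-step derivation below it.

v0:29,v1:13,v2:38,v3:32,v4:0,v5:54

step 1: dist = v0:inf,v1:13,v2:inf,v3:inf,v4:0,v5:inf
step 2: dist = v0:29,v1:13,v2:inf,v3:32,v4:0,v5:inf
step 3: dist = v0:29,v1:13,v2:39,v3:32,v4:0,v5:inf
step 4: dist = v0:29,v1:13,v2:38,v3:32,v4:0,v5:inf
step 5: dist = v0:29,v1:13,v2:38,v3:32,v4:0,v5:54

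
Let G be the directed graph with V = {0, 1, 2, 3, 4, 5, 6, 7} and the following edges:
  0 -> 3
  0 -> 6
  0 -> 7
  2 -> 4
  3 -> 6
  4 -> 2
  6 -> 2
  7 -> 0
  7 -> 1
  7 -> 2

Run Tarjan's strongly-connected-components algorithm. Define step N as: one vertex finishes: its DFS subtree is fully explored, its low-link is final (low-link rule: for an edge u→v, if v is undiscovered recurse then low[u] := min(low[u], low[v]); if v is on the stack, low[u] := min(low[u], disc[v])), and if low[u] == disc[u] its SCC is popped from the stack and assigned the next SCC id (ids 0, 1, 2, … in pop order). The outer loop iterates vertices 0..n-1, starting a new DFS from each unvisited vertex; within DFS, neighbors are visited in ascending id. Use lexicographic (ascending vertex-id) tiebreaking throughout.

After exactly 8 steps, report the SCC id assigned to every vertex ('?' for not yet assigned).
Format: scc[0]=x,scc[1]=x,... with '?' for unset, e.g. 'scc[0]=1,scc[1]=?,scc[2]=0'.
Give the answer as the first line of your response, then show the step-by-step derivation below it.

scc[0]=4,scc[1]=3,scc[2]=0,scc[3]=2,scc[4]=0,scc[5]=5,scc[6]=1,scc[7]=4

step 1: low=(low[0]=0,low[1]=?,low[2]=3,low[3]=1,low[4]=3,low[5]=?,low[6]=2,low[7]=?); scc=(scc[0]=?,scc[1]=?,scc[2]=?,scc[3]=?,scc[4]=?,scc[5]=?,scc[6]=?,scc[7]=?)
step 2: low=(low[0]=0,low[1]=?,low[2]=3,low[3]=1,low[4]=3,low[5]=?,low[6]=2,low[7]=?); scc=(scc[0]=?,scc[1]=?,scc[2]=0,scc[3]=?,scc[4]=0,scc[5]=?,scc[6]=?,scc[7]=?)
step 3: low=(low[0]=0,low[1]=?,low[2]=3,low[3]=1,low[4]=3,low[5]=?,low[6]=2,low[7]=?); scc=(scc[0]=?,scc[1]=?,scc[2]=0,scc[3]=?,scc[4]=0,scc[5]=?,scc[6]=1,scc[7]=?)
step 4: low=(low[0]=0,low[1]=?,low[2]=3,low[3]=1,low[4]=3,low[5]=?,low[6]=2,low[7]=?); scc=(scc[0]=?,scc[1]=?,scc[2]=0,scc[3]=2,scc[4]=0,scc[5]=?,scc[6]=1,scc[7]=?)
step 5: low=(low[0]=0,low[1]=6,low[2]=3,low[3]=1,low[4]=3,low[5]=?,low[6]=2,low[7]=0); scc=(scc[0]=?,scc[1]=3,scc[2]=0,scc[3]=2,scc[4]=0,scc[5]=?,scc[6]=1,scc[7]=?)
step 6: low=(low[0]=0,low[1]=6,low[2]=3,low[3]=1,low[4]=3,low[5]=?,low[6]=2,low[7]=0); scc=(scc[0]=?,scc[1]=3,scc[2]=0,scc[3]=2,scc[4]=0,scc[5]=?,scc[6]=1,scc[7]=?)
step 7: low=(low[0]=0,low[1]=6,low[2]=3,low[3]=1,low[4]=3,low[5]=?,low[6]=2,low[7]=0); scc=(scc[0]=4,scc[1]=3,scc[2]=0,scc[3]=2,scc[4]=0,scc[5]=?,scc[6]=1,scc[7]=4)
step 8: low=(low[0]=0,low[1]=6,low[2]=3,low[3]=1,low[4]=3,low[5]=7,low[6]=2,low[7]=0); scc=(scc[0]=4,scc[1]=3,scc[2]=0,scc[3]=2,scc[4]=0,scc[5]=5,scc[6]=1,scc[7]=4)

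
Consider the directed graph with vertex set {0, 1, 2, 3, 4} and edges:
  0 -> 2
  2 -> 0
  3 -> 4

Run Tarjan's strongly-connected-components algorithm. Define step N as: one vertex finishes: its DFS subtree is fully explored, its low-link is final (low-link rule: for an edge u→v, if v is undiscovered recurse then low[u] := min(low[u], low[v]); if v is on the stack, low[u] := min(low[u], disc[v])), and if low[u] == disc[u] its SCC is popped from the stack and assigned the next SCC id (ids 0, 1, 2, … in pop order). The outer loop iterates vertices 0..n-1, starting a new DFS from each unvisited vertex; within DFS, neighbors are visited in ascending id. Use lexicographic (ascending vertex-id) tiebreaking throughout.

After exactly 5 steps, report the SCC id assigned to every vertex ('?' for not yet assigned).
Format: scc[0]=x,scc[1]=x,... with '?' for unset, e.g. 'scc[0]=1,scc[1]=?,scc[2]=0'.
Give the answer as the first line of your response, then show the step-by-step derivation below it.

scc[0]=0,scc[1]=1,scc[2]=0,scc[3]=3,scc[4]=2

step 1: low=(low[0]=0,low[1]=?,low[2]=0,low[3]=?,low[4]=?); scc=(scc[0]=?,scc[1]=?,scc[2]=?,scc[3]=?,scc[4]=?)
step 2: low=(low[0]=0,low[1]=?,low[2]=0,low[3]=?,low[4]=?); scc=(scc[0]=0,scc[1]=?,scc[2]=0,scc[3]=?,scc[4]=?)
step 3: low=(low[0]=0,low[1]=2,low[2]=0,low[3]=?,low[4]=?); scc=(scc[0]=0,scc[1]=1,scc[2]=0,scc[3]=?,scc[4]=?)
step 4: low=(low[0]=0,low[1]=2,low[2]=0,low[3]=3,low[4]=4); scc=(scc[0]=0,scc[1]=1,scc[2]=0,scc[3]=?,scc[4]=2)
step 5: low=(low[0]=0,low[1]=2,low[2]=0,low[3]=3,low[4]=4); scc=(scc[0]=0,scc[1]=1,scc[2]=0,scc[3]=3,scc[4]=2)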